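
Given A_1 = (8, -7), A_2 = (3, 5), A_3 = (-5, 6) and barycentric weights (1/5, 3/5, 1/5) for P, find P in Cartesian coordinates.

(12/5, 14/5)

P = (1/5)·A_1 + (3/5)·A_2 + (1/5)·A_3.
x-coordinate: (1/5)·8 + (3/5)·3 + (1/5)·(-5) = 12/5.
y-coordinate: (1/5)·(-7) + (3/5)·5 + (1/5)·6 = 14/5.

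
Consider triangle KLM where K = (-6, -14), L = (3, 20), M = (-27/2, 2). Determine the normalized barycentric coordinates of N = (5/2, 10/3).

(2/3, 2/3, -1/3)

Signed area of the reference triangle: [KLM] = ½·((-6)·(20−2) + 3·(2−(-14)) + (-27/2)·(-14−20)) = ½·(-108 + 48 + 459) = 399/2.
[NLM] = ½·((5/2)·(20−2) + 3·(2−(10/3)) + (-27/2)·(10/3−20)) = ½·(45 − 4 + 225) = 133, so the K-coordinate is 133/(399/2) = 2/3.
[KNM] = ½·((-6)·(10/3−2) + (5/2)·(2−(-14)) + (-27/2)·(-14−(10/3))) = ½·(-8 + 40 + 234) = 133, so the L-coordinate is 2/3.
[KLN] = ½·((-6)·(20−(10/3)) + 3·(10/3−(-14)) + (5/2)·(-14−20)) = ½·(-100 + 52 − 85) = -133/2, so the M-coordinate is -1/3.
Check: 2/3 + 2/3 − 1/3 = 1.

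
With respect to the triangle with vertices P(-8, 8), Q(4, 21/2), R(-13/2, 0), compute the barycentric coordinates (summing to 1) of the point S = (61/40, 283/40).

(-1/10, 3/4, 7/20)

Signed area of the reference triangle: [PQR] = ½·((-8)·(21/2−0) + 4·(0−8) + (-13/2)·(8−(21/2))) = ½·(-84 − 32 + 65/4) = -399/8.
[SQR] = ½·((61/40)·(21/2−0) + 4·(0−(283/40)) + (-13/2)·(283/40−(21/2))) = ½·(1281/80 − 283/10 + 1781/80) = 399/80, so the P-coordinate is (399/80)/(-399/8) = -1/10.
[PSR] = ½·((-8)·(283/40−0) + (61/40)·(0−8) + (-13/2)·(8−(283/40))) = ½·(-283/5 − 61/5 − 481/80) = -1197/32, so the Q-coordinate is 3/4.
[PQS] = ½·((-8)·(21/2−(283/40)) + 4·(283/40−8) + (61/40)·(8−(21/2))) = ½·(-137/5 − 37/10 − 61/16) = -2793/160, so the R-coordinate is 7/20.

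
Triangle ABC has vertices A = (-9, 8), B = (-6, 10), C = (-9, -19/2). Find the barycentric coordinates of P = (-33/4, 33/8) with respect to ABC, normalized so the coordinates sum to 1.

(1/2, 1/4, 1/4)

Signed area of the reference triangle: [ABC] = ½·((-9)·(10−(-19/2)) + (-6)·(-19/2−8) + (-9)·(8−10)) = ½·(-351/2 + 105 + 18) = -105/4.
[PBC] = ½·((-33/4)·(10−(-19/2)) + (-6)·(-19/2−(33/8)) + (-9)·(33/8−10)) = ½·(-1287/8 + 327/4 + 423/8) = -105/8, so the A-coordinate is (-105/8)/(-105/4) = 1/2.
[APC] = ½·((-9)·(33/8−(-19/2)) + (-33/4)·(-19/2−8) + (-9)·(8−(33/8))) = ½·(-981/8 + 1155/8 − 279/8) = -105/16, so the B-coordinate is 1/4.
[ABP] = ½·((-9)·(10−(33/8)) + (-6)·(33/8−8) + (-33/4)·(8−10)) = ½·(-423/8 + 93/4 + 33/2) = -105/16, so the C-coordinate is 1/4.
Check: 1/2 + 1/4 + 1/4 = 1.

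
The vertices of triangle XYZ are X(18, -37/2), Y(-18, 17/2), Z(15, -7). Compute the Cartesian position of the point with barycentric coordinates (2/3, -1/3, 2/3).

(28, -119/6)

W = (2/3)·X + (-1/3)·Y + (2/3)·Z.
x-coordinate: (2/3)·18 + (-1/3)·(-18) + (2/3)·15 = 28.
y-coordinate: (2/3)·(-37/2) + (-1/3)·(17/2) + (2/3)·(-7) = -119/6.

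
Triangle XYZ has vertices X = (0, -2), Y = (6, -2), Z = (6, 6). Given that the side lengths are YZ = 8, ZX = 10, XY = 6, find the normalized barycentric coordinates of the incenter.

(1/3, 5/12, 1/4)

The incenter has barycentric coordinates proportional to the opposite side lengths: (8 : 10 : 6).
Normalizing by 8+10+6 = 24 gives (1/3, 5/12, 1/4).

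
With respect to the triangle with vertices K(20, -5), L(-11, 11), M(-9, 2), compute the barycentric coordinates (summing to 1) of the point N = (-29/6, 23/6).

(1/6, 1/3, 1/2)

Signed area of the reference triangle: [KLM] = ½·(20·(11−2) + (-11)·(2−(-5)) + (-9)·(-5−11)) = ½·(180 − 77 + 144) = 247/2.
[NLM] = ½·((-29/6)·(11−2) + (-11)·(2−(23/6)) + (-9)·(23/6−11)) = ½·(-87/2 + 121/6 + 129/2) = 247/12, so the K-coordinate is (247/12)/(247/2) = 1/6.
[KNM] = ½·(20·(23/6−2) + (-29/6)·(2−(-5)) + (-9)·(-5−(23/6))) = ½·(110/3 − 203/6 + 159/2) = 247/6, so the L-coordinate is 1/3.
[KLN] = ½·(20·(11−(23/6)) + (-11)·(23/6−(-5)) + (-29/6)·(-5−11)) = ½·(430/3 − 583/6 + 232/3) = 247/4, so the M-coordinate is 1/2.
Check: 1/6 + 1/3 + 1/2 = 1.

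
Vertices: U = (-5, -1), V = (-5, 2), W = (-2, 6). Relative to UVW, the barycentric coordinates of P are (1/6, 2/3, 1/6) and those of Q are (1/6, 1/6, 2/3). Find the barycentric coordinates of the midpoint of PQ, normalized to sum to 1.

(1/6, 5/12, 5/12)

Since both coordinate triples sum to 1, the midpoint's barycentrics are the componentwise average.
(1/6+1/6)/2 = 1/6; similarly 5/12 and 5/12.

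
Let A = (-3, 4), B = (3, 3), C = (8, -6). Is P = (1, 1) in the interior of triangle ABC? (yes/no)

Barycentric coordinates of P: (4/7, 1/7, 2/7).
The three coordinates are positive, positive, positive; a point is interior exactly when all three are positive.

yes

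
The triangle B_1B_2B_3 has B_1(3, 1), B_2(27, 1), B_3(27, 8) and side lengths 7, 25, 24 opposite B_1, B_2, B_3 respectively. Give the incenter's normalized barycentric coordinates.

The incenter has barycentric coordinates proportional to the opposite side lengths: (7 : 25 : 24).
Normalizing by 7+25+24 = 56 gives (1/8, 25/56, 3/7).

(1/8, 25/56, 3/7)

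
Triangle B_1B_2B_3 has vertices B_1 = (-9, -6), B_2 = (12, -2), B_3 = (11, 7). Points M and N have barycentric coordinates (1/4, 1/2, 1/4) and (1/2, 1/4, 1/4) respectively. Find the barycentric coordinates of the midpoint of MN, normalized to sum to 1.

Since both coordinate triples sum to 1, the midpoint's barycentrics are the componentwise average.
(1/4+1/2)/2 = 3/8; similarly 3/8 and 1/4.

(3/8, 3/8, 1/4)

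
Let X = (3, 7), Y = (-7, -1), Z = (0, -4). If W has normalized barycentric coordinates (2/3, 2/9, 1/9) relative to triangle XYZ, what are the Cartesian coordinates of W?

(4/9, 4)

W = (2/3)·X + (2/9)·Y + (1/9)·Z.
x-coordinate: (2/3)·3 + (2/9)·(-7) + (1/9)·0 = 4/9.
y-coordinate: (2/3)·7 + (2/9)·(-1) + (1/9)·(-4) = 4.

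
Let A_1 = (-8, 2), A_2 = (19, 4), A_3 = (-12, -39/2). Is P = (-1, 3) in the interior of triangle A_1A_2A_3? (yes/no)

no

Barycentric coordinates of P: (878/1145, 293/1145, -26/1145).
The three coordinates are positive, positive, negative; a point is interior exactly when all three are positive.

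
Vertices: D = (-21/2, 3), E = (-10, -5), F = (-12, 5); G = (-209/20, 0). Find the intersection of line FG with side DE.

(-185/18, -5/9)

Barycentric coordinates of G with respect to DEF: (1/2, 2/5, 1/10).
On side DE the F-coordinate is zero; dropping G's F-weight 1/10 and renormalizing the remaining 1/2 : 2/5 gives weights 5/9, 4/9 on D, E.
H = (5/9)·(-21/2, 3) + (4/9)·(-10, -5) = (-185/18, -5/9).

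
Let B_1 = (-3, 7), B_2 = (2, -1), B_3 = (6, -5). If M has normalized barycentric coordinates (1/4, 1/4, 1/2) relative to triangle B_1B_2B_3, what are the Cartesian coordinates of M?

(11/4, -1)

M = (1/4)·B_1 + (1/4)·B_2 + (1/2)·B_3.
x-coordinate: (1/4)·(-3) + (1/4)·2 + (1/2)·6 = 11/4.
y-coordinate: (1/4)·7 + (1/4)·(-1) + (1/2)·(-5) = -1.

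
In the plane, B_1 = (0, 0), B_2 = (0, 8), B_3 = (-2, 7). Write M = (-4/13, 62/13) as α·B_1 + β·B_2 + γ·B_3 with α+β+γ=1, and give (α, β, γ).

Signed area of the reference triangle: [B_1B_2B_3] = ½·(0·(8−7) + 0·(7−0) + (-2)·(0−8)) = ½·(0 + 0 + 16) = 8.
[MB_2B_3] = ½·((-4/13)·(8−7) + 0·(7−(62/13)) + (-2)·(62/13−8)) = ½·(-4/13 + 0 + 84/13) = 40/13, so the B_1-coordinate is (40/13)/8 = 5/13.
[B_1MB_3] = ½·(0·(62/13−7) + (-4/13)·(7−0) + (-2)·(0−(62/13))) = ½·(0 − 28/13 + 124/13) = 48/13, so the B_2-coordinate is 6/13.
[B_1B_2M] = ½·(0·(8−(62/13)) + 0·(62/13−0) + (-4/13)·(0−8)) = ½·(0 + 0 + 32/13) = 16/13, so the B_3-coordinate is 2/13.
Check: 5/13 + 6/13 + 2/13 = 1.

(5/13, 6/13, 2/13)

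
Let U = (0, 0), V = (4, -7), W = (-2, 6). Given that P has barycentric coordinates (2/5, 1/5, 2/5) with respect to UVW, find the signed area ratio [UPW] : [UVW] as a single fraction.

The signed ratio [UPW]/[UVW] equals the barycentric coordinate of P at vertex V, which is 1/5.

1/5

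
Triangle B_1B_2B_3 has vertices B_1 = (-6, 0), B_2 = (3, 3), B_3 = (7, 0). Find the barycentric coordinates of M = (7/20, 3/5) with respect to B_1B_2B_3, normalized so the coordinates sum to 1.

Signed area of the reference triangle: [B_1B_2B_3] = ½·((-6)·(3−0) + 3·(0−0) + 7·(0−3)) = ½·(-18 + 0 − 21) = -39/2.
[MB_2B_3] = ½·((7/20)·(3−0) + 3·(0−(3/5)) + 7·(3/5−3)) = ½·(21/20 − 9/5 − 84/5) = -351/40, so the B_1-coordinate is (-351/40)/(-39/2) = 9/20.
[B_1MB_3] = ½·((-6)·(3/5−0) + (7/20)·(0−0) + 7·(0−(3/5))) = ½·(-18/5 + 0 − 21/5) = -39/10, so the B_2-coordinate is 1/5.
[B_1B_2M] = ½·((-6)·(3−(3/5)) + 3·(3/5−0) + (7/20)·(0−3)) = ½·(-72/5 + 9/5 − 21/20) = -273/40, so the B_3-coordinate is 7/20.

(9/20, 1/5, 7/20)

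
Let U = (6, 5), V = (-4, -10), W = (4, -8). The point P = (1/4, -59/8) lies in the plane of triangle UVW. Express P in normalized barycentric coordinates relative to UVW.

(1/8, 1/2, 3/8)

Signed area of the reference triangle: [UVW] = ½·(6·(-10−(-8)) + (-4)·(-8−5) + 4·(5−(-10))) = ½·(-12 + 52 + 60) = 50.
[PVW] = ½·((1/4)·(-10−(-8)) + (-4)·(-8−(-59/8)) + 4·(-59/8−(-10))) = ½·(-1/2 + 5/2 + 21/2) = 25/4, so the U-coordinate is (25/4)/50 = 1/8.
[UPW] = ½·(6·(-59/8−(-8)) + (1/4)·(-8−5) + 4·(5−(-59/8))) = ½·(15/4 − 13/4 + 99/2) = 25, so the V-coordinate is 1/2.
[UVP] = ½·(6·(-10−(-59/8)) + (-4)·(-59/8−5) + (1/4)·(5−(-10))) = ½·(-63/4 + 99/2 + 15/4) = 75/4, so the W-coordinate is 3/8.
Check: 1/8 + 1/2 + 3/8 = 1.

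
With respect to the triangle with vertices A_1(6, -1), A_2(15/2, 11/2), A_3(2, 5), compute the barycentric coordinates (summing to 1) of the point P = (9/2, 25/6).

(1/6, 1/3, 1/2)

Signed area of the reference triangle: [A_1A_2A_3] = ½·(6·(11/2−5) + (15/2)·(5−(-1)) + 2·(-1−(11/2))) = ½·(3 + 45 − 13) = 35/2.
[PA_2A_3] = ½·((9/2)·(11/2−5) + (15/2)·(5−(25/6)) + 2·(25/6−(11/2))) = ½·(9/4 + 25/4 − 8/3) = 35/12, so the A_1-coordinate is (35/12)/(35/2) = 1/6.
[A_1PA_3] = ½·(6·(25/6−5) + (9/2)·(5−(-1)) + 2·(-1−(25/6))) = ½·(-5 + 27 − 31/3) = 35/6, so the A_2-coordinate is 1/3.
[A_1A_2P] = ½·(6·(11/2−(25/6)) + (15/2)·(25/6−(-1)) + (9/2)·(-1−(11/2))) = ½·(8 + 155/4 − 117/4) = 35/4, so the A_3-coordinate is 1/2.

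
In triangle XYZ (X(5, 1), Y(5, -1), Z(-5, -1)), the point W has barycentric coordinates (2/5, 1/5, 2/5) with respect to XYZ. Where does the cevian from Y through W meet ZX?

Line YW meets ZX where the Y-coordinate vanishes; zeroing W's Y-weight and renormalizing leaves Z, X-weights 2/5 : 2/5 → (1/2, 1/2).
So V = (1/2)·Z + (1/2)·X = (0, 0).

(0, 0)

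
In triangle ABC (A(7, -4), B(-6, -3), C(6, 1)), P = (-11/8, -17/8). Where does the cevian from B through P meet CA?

(19/3, -2/3)

Barycentric coordinates of P with respect to ABC: (1/8, 5/8, 1/4).
On side CA the B-coordinate is zero; dropping P's B-weight 5/8 and renormalizing the remaining 1/4 : 1/8 gives weights 2/3, 1/3 on C, A.
Q = (2/3)·(6, 1) + (1/3)·(7, -4) = (19/3, -2/3).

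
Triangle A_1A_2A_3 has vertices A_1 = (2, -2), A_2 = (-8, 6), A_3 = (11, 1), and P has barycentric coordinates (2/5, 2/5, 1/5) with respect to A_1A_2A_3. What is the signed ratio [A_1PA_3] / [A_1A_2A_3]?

2/5

The signed ratio [A_1PA_3]/[A_1A_2A_3] equals the barycentric coordinate of P at vertex A_2, which is 2/5.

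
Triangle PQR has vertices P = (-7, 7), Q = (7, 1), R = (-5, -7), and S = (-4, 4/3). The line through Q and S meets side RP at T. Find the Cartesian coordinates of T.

Barycentric coordinates of S with respect to PQR: (1/2, 1/6, 1/3).
On side RP the Q-coordinate is zero; dropping S's Q-weight 1/6 and renormalizing the remaining 1/3 : 1/2 gives weights 2/5, 3/5 on R, P.
T = (2/5)·(-5, -7) + (3/5)·(-7, 7) = (-31/5, 7/5).

(-31/5, 7/5)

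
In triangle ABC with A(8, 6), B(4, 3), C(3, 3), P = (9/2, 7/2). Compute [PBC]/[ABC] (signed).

[ABC] = ½·(8·(3−3) + 4·(3−6) + 3·(6−3)) = ½·(0 − 12 + 9) = -3/2.
[PBC] = ½·((9/2)·(3−3) + 4·(3−(7/2)) + 3·(7/2−3)) = ½·(0 − 2 + 3/2) = -1/4, so the ratio is (-1/4)/(-3/2) = 1/6.

1/6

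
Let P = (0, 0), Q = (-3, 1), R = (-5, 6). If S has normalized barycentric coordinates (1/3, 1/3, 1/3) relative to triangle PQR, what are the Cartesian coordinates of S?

S = (1/3)·P + (1/3)·Q + (1/3)·R.
x-coordinate: (1/3)·0 + (1/3)·(-3) + (1/3)·(-5) = -8/3.
y-coordinate: (1/3)·0 + (1/3)·1 + (1/3)·6 = 7/3.

(-8/3, 7/3)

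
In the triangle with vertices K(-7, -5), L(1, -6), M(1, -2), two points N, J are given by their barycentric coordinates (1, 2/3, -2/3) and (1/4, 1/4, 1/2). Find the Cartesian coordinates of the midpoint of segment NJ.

Barycentric coordinates of the midpoint are the average: (5/8, 11/24, -1/12).
Converting: (5/8)·K + (11/24)·L + (-1/12)·M = (-4, -137/24).

(-4, -137/24)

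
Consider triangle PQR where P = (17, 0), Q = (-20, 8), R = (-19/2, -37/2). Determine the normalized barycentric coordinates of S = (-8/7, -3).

Signed area of the reference triangle: [PQR] = ½·(17·(8−(-37/2)) + (-20)·(-37/2−0) + (-19/2)·(0−8)) = ½·(901/2 + 370 + 76) = 1793/4.
[SQR] = ½·((-8/7)·(8−(-37/2)) + (-20)·(-37/2−(-3)) + (-19/2)·(-3−8)) = ½·(-212/7 + 310 + 209/2) = 5379/28, so the P-coordinate is (5379/28)/(1793/4) = 3/7.
[PSR] = ½·(17·(-3−(-37/2)) + (-8/7)·(-37/2−0) + (-19/2)·(0−(-3))) = ½·(527/2 + 148/7 − 57/2) = 1793/14, so the Q-coordinate is 2/7.
[PQS] = ½·(17·(8−(-3)) + (-20)·(-3−0) + (-8/7)·(0−8)) = ½·(187 + 60 + 64/7) = 1793/14, so the R-coordinate is 2/7.
Check: 3/7 + 2/7 + 2/7 = 1.

(3/7, 2/7, 2/7)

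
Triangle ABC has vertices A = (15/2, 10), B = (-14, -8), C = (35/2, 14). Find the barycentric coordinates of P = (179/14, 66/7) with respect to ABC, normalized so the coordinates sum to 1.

Signed area of the reference triangle: [ABC] = ½·((15/2)·(-8−14) + (-14)·(14−10) + (35/2)·(10−(-8))) = ½·(-165 − 56 + 315) = 47.
[PBC] = ½·((179/14)·(-8−14) + (-14)·(14−(66/7)) + (35/2)·(66/7−(-8))) = ½·(-1969/7 − 64 + 305) = -141/7, so the A-coordinate is (-141/7)/47 = -3/7.
[APC] = ½·((15/2)·(66/7−14) + (179/14)·(14−10) + (35/2)·(10−(66/7))) = ½·(-240/7 + 358/7 + 10) = 94/7, so the B-coordinate is 2/7.
[ABP] = ½·((15/2)·(-8−(66/7)) + (-14)·(66/7−10) + (179/14)·(10−(-8))) = ½·(-915/7 + 8 + 1611/7) = 376/7, so the C-coordinate is 8/7.

(-3/7, 2/7, 8/7)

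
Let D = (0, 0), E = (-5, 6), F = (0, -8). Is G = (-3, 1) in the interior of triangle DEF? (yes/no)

Barycentric coordinates of G: (3/40, 3/5, 13/40).
The three coordinates are positive, positive, positive; a point is interior exactly when all three are positive.

yes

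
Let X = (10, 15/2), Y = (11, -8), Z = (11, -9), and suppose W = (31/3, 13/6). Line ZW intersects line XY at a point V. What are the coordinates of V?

(51/5, 22/5)

Barycentric coordinates of W with respect to XYZ: (2/3, 1/6, 1/6).
On side XY the Z-coordinate is zero; dropping W's Z-weight 1/6 and renormalizing the remaining 2/3 : 1/6 gives weights 4/5, 1/5 on X, Y.
V = (4/5)·(10, 15/2) + (1/5)·(11, -8) = (51/5, 22/5).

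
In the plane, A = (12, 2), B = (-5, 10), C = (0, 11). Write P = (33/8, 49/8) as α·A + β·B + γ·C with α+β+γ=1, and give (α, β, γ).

Signed area of the reference triangle: [ABC] = ½·(12·(10−11) + (-5)·(11−2) + 0·(2−10)) = ½·(-12 − 45 + 0) = -57/2.
[PBC] = ½·((33/8)·(10−11) + (-5)·(11−(49/8)) + 0·(49/8−10)) = ½·(-33/8 − 195/8 + 0) = -57/4, so the A-coordinate is (-57/4)/(-57/2) = 1/2.
[APC] = ½·(12·(49/8−11) + (33/8)·(11−2) + 0·(2−(49/8))) = ½·(-117/2 + 297/8 + 0) = -171/16, so the B-coordinate is 3/8.
[ABP] = ½·(12·(10−(49/8)) + (-5)·(49/8−2) + (33/8)·(2−10)) = ½·(93/2 − 165/8 − 33) = -57/16, so the C-coordinate is 1/8.

(1/2, 3/8, 1/8)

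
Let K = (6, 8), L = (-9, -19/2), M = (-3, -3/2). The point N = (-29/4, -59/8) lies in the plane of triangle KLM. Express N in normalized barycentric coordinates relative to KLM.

Signed area of the reference triangle: [KLM] = ½·(6·(-19/2−(-3/2)) + (-9)·(-3/2−8) + (-3)·(8−(-19/2))) = ½·(-48 + 171/2 − 105/2) = -15/2.
[NLM] = ½·((-29/4)·(-19/2−(-3/2)) + (-9)·(-3/2−(-59/8)) + (-3)·(-59/8−(-19/2))) = ½·(58 − 423/8 − 51/8) = -5/8, so the K-coordinate is (-5/8)/(-15/2) = 1/12.
[KNM] = ½·(6·(-59/8−(-3/2)) + (-29/4)·(-3/2−8) + (-3)·(8−(-59/8))) = ½·(-141/4 + 551/8 − 369/8) = -25/4, so the L-coordinate is 5/6.
[KLN] = ½·(6·(-19/2−(-59/8)) + (-9)·(-59/8−8) + (-29/4)·(8−(-19/2))) = ½·(-51/4 + 1107/8 − 1015/8) = -5/8, so the M-coordinate is 1/12.
Check: 1/12 + 5/6 + 1/12 = 1.

(1/12, 5/6, 1/12)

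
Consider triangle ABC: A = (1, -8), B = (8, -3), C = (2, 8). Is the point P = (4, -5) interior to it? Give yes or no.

yes

Barycentric coordinates of P: (56/107, 45/107, 6/107).
The three coordinates are positive, positive, positive; a point is interior exactly when all three are positive.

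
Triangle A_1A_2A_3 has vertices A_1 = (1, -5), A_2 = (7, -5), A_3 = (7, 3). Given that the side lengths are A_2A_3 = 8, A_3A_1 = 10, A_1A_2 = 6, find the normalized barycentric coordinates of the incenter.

The incenter has barycentric coordinates proportional to the opposite side lengths: (8 : 10 : 6).
Normalizing by 8+10+6 = 24 gives (1/3, 5/12, 1/4).

(1/3, 5/12, 1/4)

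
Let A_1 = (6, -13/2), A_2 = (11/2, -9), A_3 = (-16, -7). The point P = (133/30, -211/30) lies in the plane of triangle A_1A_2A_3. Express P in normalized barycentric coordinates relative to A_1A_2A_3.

(11/15, 1/5, 1/15)

Signed area of the reference triangle: [A_1A_2A_3] = ½·(6·(-9−(-7)) + (11/2)·(-7−(-13/2)) + (-16)·(-13/2−(-9))) = ½·(-12 − 11/4 − 40) = -219/8.
[PA_2A_3] = ½·((133/30)·(-9−(-7)) + (11/2)·(-7−(-211/30)) + (-16)·(-211/30−(-9))) = ½·(-133/15 + 11/60 − 472/15) = -803/40, so the A_1-coordinate is (-803/40)/(-219/8) = 11/15.
[A_1PA_3] = ½·(6·(-211/30−(-7)) + (133/30)·(-7−(-13/2)) + (-16)·(-13/2−(-211/30))) = ½·(-1/5 − 133/60 − 128/15) = -219/40, so the A_2-coordinate is 1/5.
[A_1A_2P] = ½·(6·(-9−(-211/30)) + (11/2)·(-211/30−(-13/2)) + (133/30)·(-13/2−(-9))) = ½·(-59/5 − 44/15 + 133/12) = -73/40, so the A_3-coordinate is 1/15.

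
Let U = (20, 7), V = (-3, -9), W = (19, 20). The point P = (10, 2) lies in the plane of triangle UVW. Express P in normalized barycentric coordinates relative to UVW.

Signed area of the reference triangle: [UVW] = ½·(20·(-9−20) + (-3)·(20−7) + 19·(7−(-9))) = ½·(-580 − 39 + 304) = -315/2.
[PVW] = ½·(10·(-9−20) + (-3)·(20−2) + 19·(2−(-9))) = ½·(-290 − 54 + 209) = -135/2, so the U-coordinate is (-135/2)/(-315/2) = 3/7.
[UPW] = ½·(20·(2−20) + 10·(20−7) + 19·(7−2)) = ½·(-360 + 130 + 95) = -135/2, so the V-coordinate is 3/7.
[UVP] = ½·(20·(-9−2) + (-3)·(2−7) + 10·(7−(-9))) = ½·(-220 + 15 + 160) = -45/2, so the W-coordinate is 1/7.

(3/7, 3/7, 1/7)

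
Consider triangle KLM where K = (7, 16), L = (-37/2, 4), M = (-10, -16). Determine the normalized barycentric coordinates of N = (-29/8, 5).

Signed area of the reference triangle: [KLM] = ½·(7·(4−(-16)) + (-37/2)·(-16−16) + (-10)·(16−4)) = ½·(140 + 592 − 120) = 306.
[NLM] = ½·((-29/8)·(4−(-16)) + (-37/2)·(-16−5) + (-10)·(5−4)) = ½·(-145/2 + 777/2 − 10) = 153, so the K-coordinate is 153/306 = 1/2.
[KNM] = ½·(7·(5−(-16)) + (-29/8)·(-16−16) + (-10)·(16−5)) = ½·(147 + 116 − 110) = 153/2, so the L-coordinate is 1/4.
[KLN] = ½·(7·(4−5) + (-37/2)·(5−16) + (-29/8)·(16−4)) = ½·(-7 + 407/2 − 87/2) = 153/2, so the M-coordinate is 1/4.
Check: 1/2 + 1/4 + 1/4 = 1.

(1/2, 1/4, 1/4)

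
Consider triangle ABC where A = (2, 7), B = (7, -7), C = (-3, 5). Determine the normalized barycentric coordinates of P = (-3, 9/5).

(-2/5, 1/5, 6/5)

Signed area of the reference triangle: [ABC] = ½·(2·(-7−5) + 7·(5−7) + (-3)·(7−(-7))) = ½·(-24 − 14 − 42) = -40.
[PBC] = ½·((-3)·(-7−5) + 7·(5−(9/5)) + (-3)·(9/5−(-7))) = ½·(36 + 112/5 − 132/5) = 16, so the A-coordinate is 16/(-40) = -2/5.
[APC] = ½·(2·(9/5−5) + (-3)·(5−7) + (-3)·(7−(9/5))) = ½·(-32/5 + 6 − 78/5) = -8, so the B-coordinate is 1/5.
[ABP] = ½·(2·(-7−(9/5)) + 7·(9/5−7) + (-3)·(7−(-7))) = ½·(-88/5 − 182/5 − 42) = -48, so the C-coordinate is 6/5.
Check: -2/5 + 1/5 + 6/5 = 1.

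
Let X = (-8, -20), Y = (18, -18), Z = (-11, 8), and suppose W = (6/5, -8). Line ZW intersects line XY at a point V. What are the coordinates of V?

(28/3, -56/3)

Barycentric coordinates of W with respect to XYZ: (1/5, 2/5, 2/5).
On side XY the Z-coordinate is zero; dropping W's Z-weight 2/5 and renormalizing the remaining 1/5 : 2/5 gives weights 1/3, 2/3 on X, Y.
V = (1/3)·(-8, -20) + (2/3)·(18, -18) = (28/3, -56/3).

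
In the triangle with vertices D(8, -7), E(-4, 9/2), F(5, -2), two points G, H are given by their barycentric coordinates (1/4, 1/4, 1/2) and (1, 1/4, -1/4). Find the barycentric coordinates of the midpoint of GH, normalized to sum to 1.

(5/8, 1/4, 1/8)

Since both coordinate triples sum to 1, the midpoint's barycentrics are the componentwise average.
(1/4+1)/2 = 5/8; similarly 1/4 and 1/8.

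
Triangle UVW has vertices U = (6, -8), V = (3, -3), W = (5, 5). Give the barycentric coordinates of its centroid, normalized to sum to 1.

The centroid is the average of the vertices, so each weight is 1/3.

(1/3, 1/3, 1/3)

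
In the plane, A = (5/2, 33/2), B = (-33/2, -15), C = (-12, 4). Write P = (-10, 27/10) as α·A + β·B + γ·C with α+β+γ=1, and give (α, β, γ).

(1/5, 1/5, 3/5)

Signed area of the reference triangle: [ABC] = ½·((5/2)·(-15−4) + (-33/2)·(4−(33/2)) + (-12)·(33/2−(-15))) = ½·(-95/2 + 825/4 − 378) = -877/8.
[PBC] = ½·((-10)·(-15−4) + (-33/2)·(4−(27/10)) + (-12)·(27/10−(-15))) = ½·(190 − 429/20 − 1062/5) = -877/40, so the A-coordinate is (-877/40)/(-877/8) = 1/5.
[APC] = ½·((5/2)·(27/10−4) + (-10)·(4−(33/2)) + (-12)·(33/2−(27/10))) = ½·(-13/4 + 125 − 828/5) = -877/40, so the B-coordinate is 1/5.
[ABP] = ½·((5/2)·(-15−(27/10)) + (-33/2)·(27/10−(33/2)) + (-10)·(33/2−(-15))) = ½·(-177/4 + 2277/10 − 315) = -2631/40, so the C-coordinate is 3/5.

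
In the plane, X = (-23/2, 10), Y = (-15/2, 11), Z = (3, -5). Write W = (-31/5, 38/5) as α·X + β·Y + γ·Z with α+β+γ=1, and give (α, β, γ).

(1/5, 3/5, 1/5)

Signed area of the reference triangle: [XYZ] = ½·((-23/2)·(11−(-5)) + (-15/2)·(-5−10) + 3·(10−11)) = ½·(-184 + 225/2 − 3) = -149/4.
[WYZ] = ½·((-31/5)·(11−(-5)) + (-15/2)·(-5−(38/5)) + 3·(38/5−11)) = ½·(-496/5 + 189/2 − 51/5) = -149/20, so the X-coordinate is (-149/20)/(-149/4) = 1/5.
[XWZ] = ½·((-23/2)·(38/5−(-5)) + (-31/5)·(-5−10) + 3·(10−(38/5))) = ½·(-1449/10 + 93 + 36/5) = -447/20, so the Y-coordinate is 3/5.
[XYW] = ½·((-23/2)·(11−(38/5)) + (-15/2)·(38/5−10) + (-31/5)·(10−11)) = ½·(-391/10 + 18 + 31/5) = -149/20, so the Z-coordinate is 1/5.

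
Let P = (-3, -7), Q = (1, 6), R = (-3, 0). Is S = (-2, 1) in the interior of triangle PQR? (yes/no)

Barycentric coordinates of S: (1/14, 1/4, 19/28).
The three coordinates are positive, positive, positive; a point is interior exactly when all three are positive.

yes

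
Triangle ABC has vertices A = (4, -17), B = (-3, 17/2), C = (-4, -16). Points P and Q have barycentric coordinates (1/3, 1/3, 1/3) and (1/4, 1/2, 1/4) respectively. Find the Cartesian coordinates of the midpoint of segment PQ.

(-5/4, -73/12)

Barycentric coordinates of the midpoint are the average: (7/24, 5/12, 7/24).
Converting: (7/24)·A + (5/12)·B + (7/24)·C = (-5/4, -73/12).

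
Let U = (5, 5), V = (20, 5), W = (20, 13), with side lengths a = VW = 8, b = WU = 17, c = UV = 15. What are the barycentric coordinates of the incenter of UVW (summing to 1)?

The incenter has barycentric coordinates proportional to the opposite side lengths: (8 : 17 : 15).
Normalizing by 8+17+15 = 40 gives (1/5, 17/40, 3/8).

(1/5, 17/40, 3/8)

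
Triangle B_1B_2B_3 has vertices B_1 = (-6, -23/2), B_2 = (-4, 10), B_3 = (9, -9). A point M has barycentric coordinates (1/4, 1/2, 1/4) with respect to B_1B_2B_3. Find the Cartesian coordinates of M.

(-5/4, -1/8)

M = (1/4)·B_1 + (1/2)·B_2 + (1/4)·B_3.
x-coordinate: (1/4)·(-6) + (1/2)·(-4) + (1/4)·9 = -5/4.
y-coordinate: (1/4)·(-23/2) + (1/2)·10 + (1/4)·(-9) = -1/8.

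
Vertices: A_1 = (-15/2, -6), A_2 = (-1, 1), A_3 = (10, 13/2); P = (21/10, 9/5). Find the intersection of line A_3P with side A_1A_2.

(-19/6, -4/3)

Barycentric coordinates of P with respect to A_1A_2A_3: (1/5, 2/5, 2/5).
On side A_1A_2 the A_3-coordinate is zero; dropping P's A_3-weight 2/5 and renormalizing the remaining 1/5 : 2/5 gives weights 1/3, 2/3 on A_1, A_2.
Q = (1/3)·(-15/2, -6) + (2/3)·(-1, 1) = (-19/6, -4/3).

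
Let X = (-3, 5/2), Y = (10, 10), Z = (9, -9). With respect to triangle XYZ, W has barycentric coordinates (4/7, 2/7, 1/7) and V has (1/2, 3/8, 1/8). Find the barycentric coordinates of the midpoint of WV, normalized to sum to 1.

(15/28, 37/112, 15/112)

Since both coordinate triples sum to 1, the midpoint's barycentrics are the componentwise average.
(4/7+1/2)/2 = 15/28; similarly 37/112 and 15/112.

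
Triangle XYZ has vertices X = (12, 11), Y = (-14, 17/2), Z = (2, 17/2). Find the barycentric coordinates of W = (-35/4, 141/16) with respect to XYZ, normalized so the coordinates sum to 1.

(1/8, 3/4, 1/8)

Signed area of the reference triangle: [XYZ] = ½·(12·(17/2−(17/2)) + (-14)·(17/2−11) + 2·(11−(17/2))) = ½·(0 + 35 + 5) = 20.
[WYZ] = ½·((-35/4)·(17/2−(17/2)) + (-14)·(17/2−(141/16)) + 2·(141/16−(17/2))) = ½·(0 + 35/8 + 5/8) = 5/2, so the X-coordinate is (5/2)/20 = 1/8.
[XWZ] = ½·(12·(141/16−(17/2)) + (-35/4)·(17/2−11) + 2·(11−(141/16))) = ½·(15/4 + 175/8 + 35/8) = 15, so the Y-coordinate is 3/4.
[XYW] = ½·(12·(17/2−(141/16)) + (-14)·(141/16−11) + (-35/4)·(11−(17/2))) = ½·(-15/4 + 245/8 − 175/8) = 5/2, so the Z-coordinate is 1/8.
Check: 1/8 + 3/4 + 1/8 = 1.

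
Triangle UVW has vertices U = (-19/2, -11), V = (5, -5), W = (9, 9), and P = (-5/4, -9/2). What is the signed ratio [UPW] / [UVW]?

1/4

[UVW] = ½·((-19/2)·(-5−9) + 5·(9−(-11)) + 9·(-11−(-5))) = ½·(133 + 100 − 54) = 179/2.
[UPW] = ½·((-19/2)·(-9/2−9) + (-5/4)·(9−(-11)) + 9·(-11−(-9/2))) = ½·(513/4 − 25 − 117/2) = 179/8, so the ratio is (179/8)/(179/2) = 1/4.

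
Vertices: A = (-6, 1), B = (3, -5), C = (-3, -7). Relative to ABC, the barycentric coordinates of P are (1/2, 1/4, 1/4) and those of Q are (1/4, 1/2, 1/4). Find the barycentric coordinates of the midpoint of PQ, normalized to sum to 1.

(3/8, 3/8, 1/4)

Since both coordinate triples sum to 1, the midpoint's barycentrics are the componentwise average.
(1/2+1/4)/2 = 3/8; similarly 3/8 and 1/4.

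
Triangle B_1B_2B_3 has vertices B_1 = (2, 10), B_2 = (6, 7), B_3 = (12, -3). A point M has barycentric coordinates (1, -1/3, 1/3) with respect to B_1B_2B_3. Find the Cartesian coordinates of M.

M = 1·B_1 + (-1/3)·B_2 + (1/3)·B_3.
x-coordinate: 1·2 + (-1/3)·6 + (1/3)·12 = 4.
y-coordinate: 1·10 + (-1/3)·7 + (1/3)·(-3) = 20/3.

(4, 20/3)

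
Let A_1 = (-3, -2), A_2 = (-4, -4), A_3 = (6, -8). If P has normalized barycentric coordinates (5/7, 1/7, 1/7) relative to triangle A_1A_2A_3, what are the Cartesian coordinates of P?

P = (5/7)·A_1 + (1/7)·A_2 + (1/7)·A_3.
x-coordinate: (5/7)·(-3) + (1/7)·(-4) + (1/7)·6 = -13/7.
y-coordinate: (5/7)·(-2) + (1/7)·(-4) + (1/7)·(-8) = -22/7.

(-13/7, -22/7)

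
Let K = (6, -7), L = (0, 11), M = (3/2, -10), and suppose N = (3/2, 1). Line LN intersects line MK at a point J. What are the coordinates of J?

Barycentric coordinates of N with respect to KLM: (1/6, 1/2, 1/3).
On side MK the L-coordinate is zero; dropping N's L-weight 1/2 and renormalizing the remaining 1/3 : 1/6 gives weights 2/3, 1/3 on M, K.
J = (2/3)·(3/2, -10) + (1/3)·(6, -7) = (3, -9).

(3, -9)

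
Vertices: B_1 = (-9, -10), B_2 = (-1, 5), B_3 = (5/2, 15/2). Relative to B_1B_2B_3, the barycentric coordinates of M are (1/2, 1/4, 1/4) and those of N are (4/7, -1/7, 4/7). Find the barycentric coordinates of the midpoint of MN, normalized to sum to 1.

Since both coordinate triples sum to 1, the midpoint's barycentrics are the componentwise average.
(1/2+4/7)/2 = 15/28; similarly 3/56 and 23/56.

(15/28, 3/56, 23/56)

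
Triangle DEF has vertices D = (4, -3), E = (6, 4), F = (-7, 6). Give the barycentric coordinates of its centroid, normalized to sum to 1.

The centroid is the average of the vertices, so each weight is 1/3.

(1/3, 1/3, 1/3)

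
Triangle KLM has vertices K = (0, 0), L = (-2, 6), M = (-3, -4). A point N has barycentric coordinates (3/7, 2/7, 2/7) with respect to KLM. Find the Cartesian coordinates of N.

(-10/7, 4/7)

N = (3/7)·K + (2/7)·L + (2/7)·M.
x-coordinate: (3/7)·0 + (2/7)·(-2) + (2/7)·(-3) = -10/7.
y-coordinate: (3/7)·0 + (2/7)·6 + (2/7)·(-4) = 4/7.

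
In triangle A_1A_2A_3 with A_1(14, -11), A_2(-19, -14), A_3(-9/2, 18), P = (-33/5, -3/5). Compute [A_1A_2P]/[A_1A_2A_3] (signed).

2/5

[A_1A_2A_3] = ½·(14·(-14−18) + (-19)·(18−(-11)) + (-9/2)·(-11−(-14))) = ½·(-448 − 551 − 27/2) = -2025/4.
[A_1A_2P] = ½·(14·(-14−(-3/5)) + (-19)·(-3/5−(-11)) + (-33/5)·(-11−(-14))) = ½·(-938/5 − 988/5 − 99/5) = -405/2, so the ratio is (-405/2)/(-2025/4) = 2/5.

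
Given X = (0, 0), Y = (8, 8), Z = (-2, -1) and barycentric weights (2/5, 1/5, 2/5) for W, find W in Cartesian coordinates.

(4/5, 6/5)

W = (2/5)·X + (1/5)·Y + (2/5)·Z.
x-coordinate: (2/5)·0 + (1/5)·8 + (2/5)·(-2) = 4/5.
y-coordinate: (2/5)·0 + (1/5)·8 + (2/5)·(-1) = 6/5.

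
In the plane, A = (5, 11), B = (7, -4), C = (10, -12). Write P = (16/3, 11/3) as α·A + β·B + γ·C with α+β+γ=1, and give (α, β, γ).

(1/3, 1, -1/3)

Signed area of the reference triangle: [ABC] = ½·(5·(-4−(-12)) + 7·(-12−11) + 10·(11−(-4))) = ½·(40 − 161 + 150) = 29/2.
[PBC] = ½·((16/3)·(-4−(-12)) + 7·(-12−(11/3)) + 10·(11/3−(-4))) = ½·(128/3 − 329/3 + 230/3) = 29/6, so the A-coordinate is (29/6)/(29/2) = 1/3.
[APC] = ½·(5·(11/3−(-12)) + (16/3)·(-12−11) + 10·(11−(11/3))) = ½·(235/3 − 368/3 + 220/3) = 29/2, so the B-coordinate is 1.
[ABP] = ½·(5·(-4−(11/3)) + 7·(11/3−11) + (16/3)·(11−(-4))) = ½·(-115/3 − 154/3 + 80) = -29/6, so the C-coordinate is -1/3.
Check: 1/3 + 1 − 1/3 = 1.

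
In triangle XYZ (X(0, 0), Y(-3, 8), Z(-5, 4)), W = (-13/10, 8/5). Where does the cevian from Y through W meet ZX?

(-10/9, 8/9)

Barycentric coordinates of W with respect to XYZ: (7/10, 1/10, 1/5).
On side ZX the Y-coordinate is zero; dropping W's Y-weight 1/10 and renormalizing the remaining 1/5 : 7/10 gives weights 2/9, 7/9 on Z, X.
V = (2/9)·(-5, 4) + (7/9)·(0, 0) = (-10/9, 8/9).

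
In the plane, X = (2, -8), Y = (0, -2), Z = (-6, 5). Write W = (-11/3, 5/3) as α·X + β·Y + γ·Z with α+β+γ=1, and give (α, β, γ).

Signed area of the reference triangle: [XYZ] = ½·(2·(-2−5) + 0·(5−(-8)) + (-6)·(-8−(-2))) = ½·(-14 + 0 + 36) = 11.
[WYZ] = ½·((-11/3)·(-2−5) + 0·(5−(5/3)) + (-6)·(5/3−(-2))) = ½·(77/3 + 0 − 22) = 11/6, so the X-coordinate is (11/6)/11 = 1/6.
[XWZ] = ½·(2·(5/3−5) + (-11/3)·(5−(-8)) + (-6)·(-8−(5/3))) = ½·(-20/3 − 143/3 + 58) = 11/6, so the Y-coordinate is 1/6.
[XYW] = ½·(2·(-2−(5/3)) + 0·(5/3−(-8)) + (-11/3)·(-8−(-2))) = ½·(-22/3 + 0 + 22) = 22/3, so the Z-coordinate is 2/3.
Check: 1/6 + 1/6 + 2/3 = 1.

(1/6, 1/6, 2/3)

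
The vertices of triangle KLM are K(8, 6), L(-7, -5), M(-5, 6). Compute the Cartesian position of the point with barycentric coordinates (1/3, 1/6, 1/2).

(-1, 25/6)

N = (1/3)·K + (1/6)·L + (1/2)·M.
x-coordinate: (1/3)·8 + (1/6)·(-7) + (1/2)·(-5) = -1.
y-coordinate: (1/3)·6 + (1/6)·(-5) + (1/2)·6 = 25/6.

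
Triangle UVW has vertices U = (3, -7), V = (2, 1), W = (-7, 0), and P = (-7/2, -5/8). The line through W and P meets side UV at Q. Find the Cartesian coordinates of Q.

Barycentric coordinates of P with respect to UVW: (1/8, 1/4, 5/8).
On side UV the W-coordinate is zero; dropping P's W-weight 5/8 and renormalizing the remaining 1/8 : 1/4 gives weights 1/3, 2/3 on U, V.
Q = (1/3)·(3, -7) + (2/3)·(2, 1) = (7/3, -5/3).

(7/3, -5/3)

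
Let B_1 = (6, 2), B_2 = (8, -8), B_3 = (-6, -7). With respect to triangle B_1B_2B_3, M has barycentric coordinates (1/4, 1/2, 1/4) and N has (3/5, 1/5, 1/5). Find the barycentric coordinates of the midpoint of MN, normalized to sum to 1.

Since both coordinate triples sum to 1, the midpoint's barycentrics are the componentwise average.
(1/4+3/5)/2 = 17/40; similarly 7/20 and 9/40.

(17/40, 7/20, 9/40)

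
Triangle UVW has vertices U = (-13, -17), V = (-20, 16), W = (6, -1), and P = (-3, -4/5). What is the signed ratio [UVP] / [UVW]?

[UVW] = ½·((-13)·(16−(-1)) + (-20)·(-1−(-17)) + 6·(-17−16)) = ½·(-221 − 320 − 198) = -739/2.
[UVP] = ½·((-13)·(16−(-4/5)) + (-20)·(-4/5−(-17)) + (-3)·(-17−16)) = ½·(-1092/5 − 324 + 99) = -2217/10, so the ratio is (-2217/10)/(-739/2) = 3/5.

3/5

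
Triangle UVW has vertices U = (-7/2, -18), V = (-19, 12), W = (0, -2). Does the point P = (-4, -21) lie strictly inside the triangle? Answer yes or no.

Barycentric coordinates of P: (417/353, -5/706, -123/706).
The three coordinates are positive, negative, negative; a point is interior exactly when all three are positive.

no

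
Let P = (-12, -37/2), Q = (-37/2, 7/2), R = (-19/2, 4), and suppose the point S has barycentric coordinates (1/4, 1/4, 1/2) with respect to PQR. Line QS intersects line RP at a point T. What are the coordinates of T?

(-31/3, -7/2)

Line QS meets RP where the Q-coordinate vanishes; zeroing S's Q-weight and renormalizing leaves R, P-weights 1/2 : 1/4 → (2/3, 1/3).
So T = (2/3)·R + (1/3)·P = (-31/3, -7/2).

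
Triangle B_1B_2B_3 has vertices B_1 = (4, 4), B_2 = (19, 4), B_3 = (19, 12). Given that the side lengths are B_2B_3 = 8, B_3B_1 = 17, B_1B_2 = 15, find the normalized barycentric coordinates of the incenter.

The incenter has barycentric coordinates proportional to the opposite side lengths: (8 : 17 : 15).
Normalizing by 8+17+15 = 40 gives (1/5, 17/40, 3/8).

(1/5, 17/40, 3/8)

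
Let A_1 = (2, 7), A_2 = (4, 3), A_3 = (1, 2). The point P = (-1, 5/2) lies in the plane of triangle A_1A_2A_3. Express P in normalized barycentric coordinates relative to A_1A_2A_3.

Signed area of the reference triangle: [A_1A_2A_3] = ½·(2·(3−2) + 4·(2−7) + 1·(7−3)) = ½·(2 − 20 + 4) = -7.
[PA_2A_3] = ½·((-1)·(3−2) + 4·(2−(5/2)) + 1·(5/2−3)) = ½·(-1 − 2 − 1/2) = -7/4, so the A_1-coordinate is (-7/4)/(-7) = 1/4.
[A_1PA_3] = ½·(2·(5/2−2) + (-1)·(2−7) + 1·(7−(5/2))) = ½·(1 + 5 + 9/2) = 21/4, so the A_2-coordinate is -3/4.
[A_1A_2P] = ½·(2·(3−(5/2)) + 4·(5/2−7) + (-1)·(7−3)) = ½·(1 − 18 − 4) = -21/2, so the A_3-coordinate is 3/2.
Check: 1/4 − 3/4 + 3/2 = 1.

(1/4, -3/4, 3/2)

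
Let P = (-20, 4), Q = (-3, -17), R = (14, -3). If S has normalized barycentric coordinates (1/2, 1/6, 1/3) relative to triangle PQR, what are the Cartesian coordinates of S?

S = (1/2)·P + (1/6)·Q + (1/3)·R.
x-coordinate: (1/2)·(-20) + (1/6)·(-3) + (1/3)·14 = -35/6.
y-coordinate: (1/2)·4 + (1/6)·(-17) + (1/3)·(-3) = -11/6.

(-35/6, -11/6)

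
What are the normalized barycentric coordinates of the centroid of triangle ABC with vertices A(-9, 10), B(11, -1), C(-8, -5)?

(1/3, 1/3, 1/3)

The centroid is the average of the vertices, so each weight is 1/3.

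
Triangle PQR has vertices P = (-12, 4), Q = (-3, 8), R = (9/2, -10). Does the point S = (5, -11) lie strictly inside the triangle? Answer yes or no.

no

Barycentric coordinates of S: (-1/128, -19/384, 203/192).
The three coordinates are negative, negative, positive; a point is interior exactly when all three are positive.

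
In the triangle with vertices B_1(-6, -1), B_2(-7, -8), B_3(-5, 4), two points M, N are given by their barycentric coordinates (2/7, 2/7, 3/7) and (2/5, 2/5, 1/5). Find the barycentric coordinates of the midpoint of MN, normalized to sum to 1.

(12/35, 12/35, 11/35)

Since both coordinate triples sum to 1, the midpoint's barycentrics are the componentwise average.
(2/7+2/5)/2 = 12/35; similarly 12/35 and 11/35.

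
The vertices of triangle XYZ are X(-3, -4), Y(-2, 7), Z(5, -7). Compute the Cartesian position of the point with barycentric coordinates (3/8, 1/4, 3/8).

(1/4, -19/8)

W = (3/8)·X + (1/4)·Y + (3/8)·Z.
x-coordinate: (3/8)·(-3) + (1/4)·(-2) + (3/8)·5 = 1/4.
y-coordinate: (3/8)·(-4) + (1/4)·7 + (3/8)·(-7) = -19/8.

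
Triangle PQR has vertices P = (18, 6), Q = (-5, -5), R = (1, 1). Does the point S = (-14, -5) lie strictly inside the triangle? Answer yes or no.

no

Barycentric coordinates of S: (-3/4, 3/8, 11/8).
The three coordinates are negative, positive, positive; a point is interior exactly when all three are positive.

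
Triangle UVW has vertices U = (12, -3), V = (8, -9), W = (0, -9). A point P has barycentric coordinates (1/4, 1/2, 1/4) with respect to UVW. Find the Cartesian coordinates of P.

P = (1/4)·U + (1/2)·V + (1/4)·W.
x-coordinate: (1/4)·12 + (1/2)·8 + (1/4)·0 = 7.
y-coordinate: (1/4)·(-3) + (1/2)·(-9) + (1/4)·(-9) = -15/2.

(7, -15/2)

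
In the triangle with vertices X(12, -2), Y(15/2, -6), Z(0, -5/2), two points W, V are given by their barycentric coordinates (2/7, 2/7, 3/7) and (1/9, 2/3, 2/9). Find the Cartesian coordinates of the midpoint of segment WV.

Barycentric coordinates of the midpoint are the average: (25/126, 10/21, 41/126).
Converting: (25/126)·X + (10/21)·Y + (41/126)·Z = (125/21, -1025/252).

(125/21, -1025/252)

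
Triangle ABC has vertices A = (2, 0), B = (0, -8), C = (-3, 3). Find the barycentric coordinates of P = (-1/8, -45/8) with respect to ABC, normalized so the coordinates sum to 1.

(1/8, 3/4, 1/8)

Signed area of the reference triangle: [ABC] = ½·(2·(-8−3) + 0·(3−0) + (-3)·(0−(-8))) = ½·(-22 + 0 − 24) = -23.
[PBC] = ½·((-1/8)·(-8−3) + 0·(3−(-45/8)) + (-3)·(-45/8−(-8))) = ½·(11/8 + 0 − 57/8) = -23/8, so the A-coordinate is (-23/8)/(-23) = 1/8.
[APC] = ½·(2·(-45/8−3) + (-1/8)·(3−0) + (-3)·(0−(-45/8))) = ½·(-69/4 − 3/8 − 135/8) = -69/4, so the B-coordinate is 3/4.
[ABP] = ½·(2·(-8−(-45/8)) + 0·(-45/8−0) + (-1/8)·(0−(-8))) = ½·(-19/4 + 0 − 1) = -23/8, so the C-coordinate is 1/8.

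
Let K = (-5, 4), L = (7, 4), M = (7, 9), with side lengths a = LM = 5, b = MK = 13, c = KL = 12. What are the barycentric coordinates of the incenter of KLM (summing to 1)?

The incenter has barycentric coordinates proportional to the opposite side lengths: (5 : 13 : 12).
Normalizing by 5+13+12 = 30 gives (1/6, 13/30, 2/5).

(1/6, 13/30, 2/5)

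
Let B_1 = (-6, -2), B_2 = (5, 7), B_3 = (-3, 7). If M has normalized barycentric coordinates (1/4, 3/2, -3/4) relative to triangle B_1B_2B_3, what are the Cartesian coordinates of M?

M = (1/4)·B_1 + (3/2)·B_2 + (-3/4)·B_3.
x-coordinate: (1/4)·(-6) + (3/2)·5 + (-3/4)·(-3) = 33/4.
y-coordinate: (1/4)·(-2) + (3/2)·7 + (-3/4)·7 = 19/4.

(33/4, 19/4)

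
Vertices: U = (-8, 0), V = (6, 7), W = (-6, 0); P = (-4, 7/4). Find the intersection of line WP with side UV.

(-10/3, 7/3)

Barycentric coordinates of P with respect to UVW: (1/2, 1/4, 1/4).
On side UV the W-coordinate is zero; dropping P's W-weight 1/4 and renormalizing the remaining 1/2 : 1/4 gives weights 2/3, 1/3 on U, V.
Q = (2/3)·(-8, 0) + (1/3)·(6, 7) = (-10/3, 7/3).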